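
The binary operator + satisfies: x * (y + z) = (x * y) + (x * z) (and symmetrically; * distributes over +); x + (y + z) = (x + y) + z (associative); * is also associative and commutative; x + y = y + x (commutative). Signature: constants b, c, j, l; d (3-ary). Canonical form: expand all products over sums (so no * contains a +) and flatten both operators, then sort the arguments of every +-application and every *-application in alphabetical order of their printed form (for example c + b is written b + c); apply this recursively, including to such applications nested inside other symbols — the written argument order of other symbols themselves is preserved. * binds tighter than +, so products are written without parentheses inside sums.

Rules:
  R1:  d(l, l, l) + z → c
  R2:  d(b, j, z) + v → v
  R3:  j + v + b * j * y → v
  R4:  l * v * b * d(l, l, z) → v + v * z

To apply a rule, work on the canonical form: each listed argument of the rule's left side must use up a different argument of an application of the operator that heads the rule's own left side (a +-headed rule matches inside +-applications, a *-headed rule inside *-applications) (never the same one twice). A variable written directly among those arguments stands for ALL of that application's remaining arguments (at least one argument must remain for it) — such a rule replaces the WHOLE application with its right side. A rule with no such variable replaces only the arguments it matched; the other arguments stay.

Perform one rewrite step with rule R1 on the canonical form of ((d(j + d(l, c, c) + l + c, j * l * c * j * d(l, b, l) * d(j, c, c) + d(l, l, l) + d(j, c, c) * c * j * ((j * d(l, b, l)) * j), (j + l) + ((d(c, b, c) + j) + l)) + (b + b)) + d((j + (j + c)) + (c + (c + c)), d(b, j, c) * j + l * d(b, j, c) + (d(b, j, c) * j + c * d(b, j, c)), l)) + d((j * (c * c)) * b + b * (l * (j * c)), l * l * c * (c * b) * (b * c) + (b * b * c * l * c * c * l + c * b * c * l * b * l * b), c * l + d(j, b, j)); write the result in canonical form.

Canonical form:  b + b + d(b * c * c * j + b * c * j * l, b * b * b * c * c * l * l + b * b * c * c * c * l * l + b * b * c * c * c * l * l, c * l + d(j, b, j)) + d(c + c + c + c + j + j, c * d(b, j, c) + d(b, j, c) * j + d(b, j, c) * j + d(b, j, c) * l, l) + d(c + d(l, c, c) + j + l, c * d(j, c, c) * d(l, b, l) * j * j * j + c * d(j, c, c) * d(l, b, l) * j * j * l + d(l, l, l), d(c, b, c) + j + j + l + l)
Apply R1:  consuming d(l, l, l);  z := c * d(j, c, c) * d(l, b, l) * j * j * j + c * d(j, c, c) * d(l, b, l) * j * j * l
The extension variable absorbs all remaining arguments, so the whole application is rewritten.
New term:  b + b + d(b * c * c * j + b * c * j * l, b * b * b * c * c * l * l + b * b * c * c * c * l * l + b * b * c * c * c * l * l, c * l + d(j, b, j)) + d(c + c + c + c + j + j, c * d(b, j, c) + d(b, j, c) * j + d(b, j, c) * j + d(b, j, c) * l, l) + d(c + d(l, c, c) + j + l, c, d(c, b, c) + j + j + l + l)

Answer: b + b + d(b * c * c * j + b * c * j * l, b * b * b * c * c * l * l + b * b * c * c * c * l * l + b * b * c * c * c * l * l, c * l + d(j, b, j)) + d(c + c + c + c + j + j, c * d(b, j, c) + d(b, j, c) * j + d(b, j, c) * j + d(b, j, c) * l, l) + d(c + d(l, c, c) + j + l, c, d(c, b, c) + j + j + l + l)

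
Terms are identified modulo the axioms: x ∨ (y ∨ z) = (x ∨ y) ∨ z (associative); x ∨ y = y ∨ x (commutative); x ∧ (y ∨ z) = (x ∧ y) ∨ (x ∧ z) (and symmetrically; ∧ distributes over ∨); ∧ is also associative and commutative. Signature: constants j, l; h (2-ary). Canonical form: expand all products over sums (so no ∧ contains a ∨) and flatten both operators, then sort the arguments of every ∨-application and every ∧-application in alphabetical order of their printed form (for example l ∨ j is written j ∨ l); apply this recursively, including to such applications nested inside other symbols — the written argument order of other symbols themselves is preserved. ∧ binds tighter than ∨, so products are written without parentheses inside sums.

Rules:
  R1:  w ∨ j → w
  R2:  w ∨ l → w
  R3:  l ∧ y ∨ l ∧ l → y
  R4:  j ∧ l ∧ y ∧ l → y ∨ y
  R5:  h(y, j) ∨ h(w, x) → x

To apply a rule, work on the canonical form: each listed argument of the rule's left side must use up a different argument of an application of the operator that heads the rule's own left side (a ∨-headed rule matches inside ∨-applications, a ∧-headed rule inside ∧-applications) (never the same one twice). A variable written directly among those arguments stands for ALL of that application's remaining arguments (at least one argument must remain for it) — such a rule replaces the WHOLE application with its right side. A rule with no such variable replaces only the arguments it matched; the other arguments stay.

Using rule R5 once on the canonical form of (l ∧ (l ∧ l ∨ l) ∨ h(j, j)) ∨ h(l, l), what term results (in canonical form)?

Answer: l ∨ l ∧ l ∨ l ∧ l ∧ l

Derivation:
Canonical form:  h(j, j) ∨ h(l, l) ∨ l ∧ l ∨ l ∧ l ∧ l
Match R5:  consume h(j, j), h(l, l);  w := l, x := l, y := j
Result:  l ∨ l ∧ l ∨ l ∧ l ∧ l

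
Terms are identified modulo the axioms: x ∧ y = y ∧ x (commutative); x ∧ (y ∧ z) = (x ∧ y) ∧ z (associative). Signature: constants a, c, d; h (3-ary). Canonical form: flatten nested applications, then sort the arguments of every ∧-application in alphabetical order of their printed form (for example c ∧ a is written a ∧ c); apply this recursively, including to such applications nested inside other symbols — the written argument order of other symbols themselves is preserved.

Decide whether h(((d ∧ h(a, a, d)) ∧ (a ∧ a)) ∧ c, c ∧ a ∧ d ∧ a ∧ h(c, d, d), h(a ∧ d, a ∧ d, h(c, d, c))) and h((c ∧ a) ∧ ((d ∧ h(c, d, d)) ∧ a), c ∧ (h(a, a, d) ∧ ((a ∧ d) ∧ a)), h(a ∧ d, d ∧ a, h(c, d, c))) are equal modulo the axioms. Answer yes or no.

Left:  h(((d ∧ h(a, a, d)) ∧ (a ∧ a)) ∧ c, c ∧ a ∧ d ∧ a ∧ h(c, d, d), h(a ∧ d, a ∧ d, h(c, d, c)))
  Descend into:  ((d ∧ h(a, a, d)) ∧ (a ∧ a)) ∧ c
  Flatten:  d ∧ h(a, a, d) ∧ a ∧ a ∧ c
  Order the arguments:  a ∧ a ∧ c ∧ d ∧ h(a, a, d)
  Rebuild:  h(a ∧ a ∧ c ∧ d ∧ h(a, a, d), a ∧ a ∧ c ∧ d ∧ h(c, d, d), h(a ∧ d, a ∧ d, h(c, d, c)))
Right:  h((c ∧ a) ∧ ((d ∧ h(c, d, d)) ∧ a), c ∧ (h(a, a, d) ∧ ((a ∧ d) ∧ a)), h(a ∧ d, d ∧ a, h(c, d, c)))
  Focus inside:  c ∧ (h(a, a, d) ∧ ((a ∧ d) ∧ a))
  Flatten:  c ∧ h(a, a, d) ∧ a ∧ d ∧ a
  Order the arguments:  a ∧ a ∧ c ∧ d ∧ h(a, a, d)
  Rebuild:  h(a ∧ a ∧ c ∧ d ∧ h(c, d, d), a ∧ a ∧ c ∧ d ∧ h(a, a, d), h(a ∧ d, a ∧ d, h(c, d, c)))

Answer: no — h(a ∧ a ∧ c ∧ d ∧ h(a, a, d), a ∧ a ∧ c ∧ d ∧ h(c, d, d), h(a ∧ d, a ∧ d, h(c, d, c))) vs h(a ∧ a ∧ c ∧ d ∧ h(c, d, d), a ∧ a ∧ c ∧ d ∧ h(a, a, d), h(a ∧ d, a ∧ d, h(c, d, c)))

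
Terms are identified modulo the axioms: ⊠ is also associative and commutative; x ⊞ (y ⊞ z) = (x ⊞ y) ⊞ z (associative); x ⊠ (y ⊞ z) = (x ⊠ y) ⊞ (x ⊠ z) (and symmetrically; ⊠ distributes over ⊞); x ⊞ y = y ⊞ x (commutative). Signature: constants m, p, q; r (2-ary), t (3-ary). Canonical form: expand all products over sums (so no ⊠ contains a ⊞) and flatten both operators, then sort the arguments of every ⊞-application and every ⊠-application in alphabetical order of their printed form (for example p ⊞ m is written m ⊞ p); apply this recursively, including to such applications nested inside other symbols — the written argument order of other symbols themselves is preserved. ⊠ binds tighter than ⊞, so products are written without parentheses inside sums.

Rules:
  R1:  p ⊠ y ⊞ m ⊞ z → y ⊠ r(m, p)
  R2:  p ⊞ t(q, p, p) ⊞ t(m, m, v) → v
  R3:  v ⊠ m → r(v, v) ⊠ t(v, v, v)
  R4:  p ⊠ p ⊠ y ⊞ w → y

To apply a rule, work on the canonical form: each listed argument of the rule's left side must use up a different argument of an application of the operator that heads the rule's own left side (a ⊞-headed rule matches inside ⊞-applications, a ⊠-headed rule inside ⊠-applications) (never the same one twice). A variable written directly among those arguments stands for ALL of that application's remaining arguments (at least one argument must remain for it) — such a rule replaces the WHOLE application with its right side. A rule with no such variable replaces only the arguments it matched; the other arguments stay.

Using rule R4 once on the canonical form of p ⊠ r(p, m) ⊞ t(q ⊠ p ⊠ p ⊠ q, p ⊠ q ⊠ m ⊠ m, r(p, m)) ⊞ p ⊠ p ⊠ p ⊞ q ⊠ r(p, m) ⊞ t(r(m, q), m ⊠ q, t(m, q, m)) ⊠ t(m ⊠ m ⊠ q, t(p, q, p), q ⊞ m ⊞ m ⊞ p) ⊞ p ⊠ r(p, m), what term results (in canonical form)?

Canonical form:  p ⊠ p ⊠ p ⊞ p ⊠ r(p, m) ⊞ p ⊠ r(p, m) ⊞ q ⊠ r(p, m) ⊞ t(m ⊠ m ⊠ q, t(p, q, p), m ⊞ m ⊞ p ⊞ q) ⊠ t(r(m, q), m ⊠ q, t(m, q, m)) ⊞ t(p ⊠ p ⊠ q ⊠ q, m ⊠ m ⊠ p ⊠ q, r(p, m))
Apply R4:  consuming p ⊠ p ⊠ p;  w := p ⊠ r(p, m) ⊞ p ⊠ r(p, m) ⊞ q ⊠ r(p, m) ⊞ t(m ⊠ m ⊠ q, t(p, q, p), m ⊞ m ⊞ p ⊞ q) ⊠ t(r(m, q), m ⊠ q, t(m, q, m)) ⊞ t(p ⊠ p ⊠ q ⊠ q, m ⊠ m ⊠ p ⊠ q, r(p, m)), y := p
Every leftover argument binds to the variable; the entire application is replaced.
Giving:  p

Answer: p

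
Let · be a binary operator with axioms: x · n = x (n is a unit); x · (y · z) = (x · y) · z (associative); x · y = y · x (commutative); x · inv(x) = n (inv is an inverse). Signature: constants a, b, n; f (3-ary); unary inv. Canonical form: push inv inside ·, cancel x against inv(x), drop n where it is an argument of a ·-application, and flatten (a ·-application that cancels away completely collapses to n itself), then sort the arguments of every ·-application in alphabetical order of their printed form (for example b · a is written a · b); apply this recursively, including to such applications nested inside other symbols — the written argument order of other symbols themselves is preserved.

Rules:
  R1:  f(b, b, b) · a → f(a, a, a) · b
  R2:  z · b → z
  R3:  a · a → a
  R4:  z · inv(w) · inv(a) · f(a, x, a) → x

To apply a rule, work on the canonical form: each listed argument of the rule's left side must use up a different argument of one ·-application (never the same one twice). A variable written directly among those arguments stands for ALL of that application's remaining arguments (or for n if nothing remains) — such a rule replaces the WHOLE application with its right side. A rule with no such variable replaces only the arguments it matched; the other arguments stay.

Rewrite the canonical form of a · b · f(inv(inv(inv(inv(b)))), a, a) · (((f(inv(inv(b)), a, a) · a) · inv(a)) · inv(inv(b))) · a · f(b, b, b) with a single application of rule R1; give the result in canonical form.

Answer: a · b · b · b · f(a, a, a) · f(b, a, a) · f(b, a, a)

Derivation:
Canonical form:  a · a · b · b · f(b, a, a) · f(b, a, a) · f(b, b, b)
Apply R1:  consuming a, f(b, b, b)
Giving:  a · b · b · b · f(a, a, a) · f(b, a, a) · f(b, a, a)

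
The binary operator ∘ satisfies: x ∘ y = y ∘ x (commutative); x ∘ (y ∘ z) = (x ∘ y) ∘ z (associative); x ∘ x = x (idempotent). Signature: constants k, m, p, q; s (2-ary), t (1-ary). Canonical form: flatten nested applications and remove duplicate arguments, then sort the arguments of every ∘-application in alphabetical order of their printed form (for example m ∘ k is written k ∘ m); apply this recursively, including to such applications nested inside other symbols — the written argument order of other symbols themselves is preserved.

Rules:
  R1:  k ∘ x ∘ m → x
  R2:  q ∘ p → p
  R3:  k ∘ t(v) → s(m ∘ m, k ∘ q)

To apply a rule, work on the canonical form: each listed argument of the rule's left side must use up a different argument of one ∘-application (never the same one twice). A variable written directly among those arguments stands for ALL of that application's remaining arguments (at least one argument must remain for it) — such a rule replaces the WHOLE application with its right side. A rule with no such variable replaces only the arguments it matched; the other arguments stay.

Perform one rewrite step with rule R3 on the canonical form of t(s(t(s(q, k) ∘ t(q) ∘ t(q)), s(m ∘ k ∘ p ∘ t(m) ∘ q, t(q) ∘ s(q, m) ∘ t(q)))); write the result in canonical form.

Canonical form:  t(s(t(s(q, k) ∘ t(q)), s(k ∘ m ∘ p ∘ q ∘ t(m), s(q, m) ∘ t(q))))
Apply R3:  consuming k, t(m);  v := m
Result:  t(s(t(s(q, k) ∘ t(q)), s(m ∘ p ∘ q ∘ s(m, k ∘ q), s(q, m) ∘ t(q))))

Answer: t(s(t(s(q, k) ∘ t(q)), s(m ∘ p ∘ q ∘ s(m, k ∘ q), s(q, m) ∘ t(q))))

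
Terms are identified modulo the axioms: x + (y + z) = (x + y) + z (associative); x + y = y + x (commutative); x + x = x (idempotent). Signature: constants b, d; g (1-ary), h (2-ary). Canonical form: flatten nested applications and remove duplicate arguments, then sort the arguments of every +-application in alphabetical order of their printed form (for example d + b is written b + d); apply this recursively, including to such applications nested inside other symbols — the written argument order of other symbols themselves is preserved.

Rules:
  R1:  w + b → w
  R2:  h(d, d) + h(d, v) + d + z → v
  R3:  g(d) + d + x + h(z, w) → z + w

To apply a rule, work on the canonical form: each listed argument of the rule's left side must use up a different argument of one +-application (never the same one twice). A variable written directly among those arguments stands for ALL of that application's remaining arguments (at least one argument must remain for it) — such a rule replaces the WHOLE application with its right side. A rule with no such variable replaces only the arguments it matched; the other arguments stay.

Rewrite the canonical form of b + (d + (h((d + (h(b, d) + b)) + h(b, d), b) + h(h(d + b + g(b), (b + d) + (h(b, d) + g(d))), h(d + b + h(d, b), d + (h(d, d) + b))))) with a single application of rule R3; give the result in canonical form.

Canonical form:  b + d + h(b + d + h(b, d), b) + h(h(b + d + g(b), b + d + g(d) + h(b, d)), h(b + d + h(d, b), b + d + h(d, d)))
R3 matches:  uses d, g(d), h(b, d);  w := d, x := b, z := b
Every leftover argument binds to the variable; the entire application is replaced.
Giving:  b + d + h(b + d + h(b, d), b) + h(h(b + d + g(b), b + d), h(b + d + h(d, b), b + d + h(d, d)))

Answer: b + d + h(b + d + h(b, d), b) + h(h(b + d + g(b), b + d), h(b + d + h(d, b), b + d + h(d, d)))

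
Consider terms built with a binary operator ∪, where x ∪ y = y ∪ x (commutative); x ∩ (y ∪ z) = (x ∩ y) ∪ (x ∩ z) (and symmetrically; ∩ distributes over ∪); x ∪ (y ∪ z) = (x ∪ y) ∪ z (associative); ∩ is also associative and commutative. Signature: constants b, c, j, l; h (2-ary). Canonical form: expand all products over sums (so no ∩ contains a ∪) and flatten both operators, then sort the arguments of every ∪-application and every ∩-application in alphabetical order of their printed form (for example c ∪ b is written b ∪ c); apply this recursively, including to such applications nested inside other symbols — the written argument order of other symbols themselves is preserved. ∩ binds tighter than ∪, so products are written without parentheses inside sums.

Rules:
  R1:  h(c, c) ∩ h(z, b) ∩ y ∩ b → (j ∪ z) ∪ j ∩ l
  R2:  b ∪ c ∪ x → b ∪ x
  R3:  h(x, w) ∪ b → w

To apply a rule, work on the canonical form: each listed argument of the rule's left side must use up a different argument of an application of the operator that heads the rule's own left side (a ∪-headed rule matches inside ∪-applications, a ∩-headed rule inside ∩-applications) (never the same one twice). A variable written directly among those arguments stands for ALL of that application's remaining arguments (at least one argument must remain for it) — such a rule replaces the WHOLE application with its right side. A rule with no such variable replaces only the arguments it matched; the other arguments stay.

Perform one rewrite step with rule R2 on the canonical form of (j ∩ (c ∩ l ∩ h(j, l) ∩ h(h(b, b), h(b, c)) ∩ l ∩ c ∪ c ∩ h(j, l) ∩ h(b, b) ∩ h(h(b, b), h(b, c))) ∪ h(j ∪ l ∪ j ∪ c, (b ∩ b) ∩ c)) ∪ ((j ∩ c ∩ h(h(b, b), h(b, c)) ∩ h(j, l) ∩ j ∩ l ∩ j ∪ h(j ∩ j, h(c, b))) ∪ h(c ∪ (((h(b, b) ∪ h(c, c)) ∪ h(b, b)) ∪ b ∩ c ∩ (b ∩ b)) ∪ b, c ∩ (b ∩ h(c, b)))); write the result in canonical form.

Answer: c ∩ c ∩ h(h(b, b), h(b, c)) ∩ h(j, l) ∩ j ∩ l ∩ l ∪ c ∩ h(b, b) ∩ h(h(b, b), h(b, c)) ∩ h(j, l) ∩ j ∪ c ∩ h(h(b, b), h(b, c)) ∩ h(j, l) ∩ j ∩ j ∩ j ∩ l ∪ h(b ∪ b ∩ b ∩ b ∩ c ∪ h(b, b) ∪ h(b, b) ∪ h(c, c), b ∩ c ∩ h(c, b)) ∪ h(c ∪ j ∪ j ∪ l, b ∩ b ∩ c) ∪ h(j ∩ j, h(c, b))

Derivation:
Canonical form:  c ∩ c ∩ h(h(b, b), h(b, c)) ∩ h(j, l) ∩ j ∩ l ∩ l ∪ c ∩ h(b, b) ∩ h(h(b, b), h(b, c)) ∩ h(j, l) ∩ j ∪ c ∩ h(h(b, b), h(b, c)) ∩ h(j, l) ∩ j ∩ j ∩ j ∩ l ∪ h(b ∪ b ∩ b ∩ b ∩ c ∪ c ∪ h(b, b) ∪ h(b, b) ∪ h(c, c), b ∩ c ∩ h(c, b)) ∪ h(c ∪ j ∪ j ∪ l, b ∩ b ∩ c) ∪ h(j ∩ j, h(c, b))
R2 matches:  uses b, c;  x := b ∩ b ∩ b ∩ c ∪ h(b, b) ∪ h(b, b) ∪ h(c, c)
Every leftover argument binds to the variable; the entire application is replaced.
Result:  c ∩ c ∩ h(h(b, b), h(b, c)) ∩ h(j, l) ∩ j ∩ l ∩ l ∪ c ∩ h(b, b) ∩ h(h(b, b), h(b, c)) ∩ h(j, l) ∩ j ∪ c ∩ h(h(b, b), h(b, c)) ∩ h(j, l) ∩ j ∩ j ∩ j ∩ l ∪ h(b ∪ b ∩ b ∩ b ∩ c ∪ h(b, b) ∪ h(b, b) ∪ h(c, c), b ∩ c ∩ h(c, b)) ∪ h(c ∪ j ∪ j ∪ l, b ∩ b ∩ c) ∪ h(j ∩ j, h(c, b))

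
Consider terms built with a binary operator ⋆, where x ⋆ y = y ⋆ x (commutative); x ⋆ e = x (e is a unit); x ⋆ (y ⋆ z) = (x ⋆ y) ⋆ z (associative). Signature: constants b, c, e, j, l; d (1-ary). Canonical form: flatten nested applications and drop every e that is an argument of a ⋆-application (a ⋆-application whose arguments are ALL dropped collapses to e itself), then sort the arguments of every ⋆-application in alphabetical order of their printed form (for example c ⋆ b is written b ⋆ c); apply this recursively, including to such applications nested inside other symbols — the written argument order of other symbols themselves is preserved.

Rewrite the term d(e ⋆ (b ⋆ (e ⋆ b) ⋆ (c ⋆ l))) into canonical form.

Focus inside:  e ⋆ (b ⋆ (e ⋆ b) ⋆ (c ⋆ l))
Un-nest:  e ⋆ b ⋆ e ⋆ b ⋆ c ⋆ l
Drop the unit:  drop e (×2)
Sort arguments:  b ⋆ b ⋆ c ⋆ l
Put back:  d(b ⋆ b ⋆ c ⋆ l)

Answer: d(b ⋆ b ⋆ c ⋆ l)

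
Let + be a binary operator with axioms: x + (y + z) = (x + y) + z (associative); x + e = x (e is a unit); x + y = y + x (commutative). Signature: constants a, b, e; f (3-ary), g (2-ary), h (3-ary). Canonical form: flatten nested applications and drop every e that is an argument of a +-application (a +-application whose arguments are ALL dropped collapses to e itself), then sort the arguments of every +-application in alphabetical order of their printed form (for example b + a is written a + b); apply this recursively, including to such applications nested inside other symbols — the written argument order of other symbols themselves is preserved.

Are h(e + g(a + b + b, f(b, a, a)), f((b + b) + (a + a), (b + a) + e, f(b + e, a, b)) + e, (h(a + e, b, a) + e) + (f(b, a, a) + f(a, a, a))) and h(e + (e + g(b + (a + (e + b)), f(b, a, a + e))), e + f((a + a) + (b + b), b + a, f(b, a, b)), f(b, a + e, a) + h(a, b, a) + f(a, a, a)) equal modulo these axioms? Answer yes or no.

Answer: yes — both canonical forms are h(g(a + b + b, f(b, a, a)), f(a + a + b + b, a + b, f(b, a, b)), f(a, a, a) + f(b, a, a) + h(a, b, a))

Derivation:
Left:  h(e + g(a + b + b, f(b, a, a)), f((b + b) + (a + a), (b + a) + e, f(b + e, a, b)) + e, (h(a + e, b, a) + e) + (f(b, a, a) + f(a, a, a)))
  Focus inside:  f((b + b) + (a + a), (b + a) + e, f(b + e, a, b)) + e
  Simplify inside:  f((b + b) + (a + a), (b + a) + e, f(b + e, a, b))  →  f(a + a + b + b, a + b, f(b, a, b))
  Drop the unit:  drop e
  Sort arguments:  f(a + a + b + b, a + b, f(b, a, b))
  Rebuild:  h(g(a + b + b, f(b, a, a)), f(a + a + b + b, a + b, f(b, a, b)), f(a, a, a) + f(b, a, a) + h(a, b, a))
Right:  h(e + (e + g(b + (a + (e + b)), f(b, a, a + e))), e + f((a + a) + (b + b), b + a, f(b, a, b)), f(b, a + e, a) + h(a, b, a) + f(a, a, a))
  Descend into:  e + (e + g(b + (a + (e + b)), f(b, a, a + e)))
  Merge nested applications:  e + e + g(b + (a + (e + b)), f(b, a, a + e))
  Inside:  g(b + (a + (e + b)), f(b, a, a + e))  →  g(a + b + b, f(b, a, a))
  Drop the unit:  drop e (×2)
  Sort:  g(a + b + b, f(b, a, a))
  Reassemble:  h(g(a + b + b, f(b, a, a)), f(a + a + b + b, a + b, f(b, a, b)), f(a, a, a) + f(b, a, a) + h(a, b, a))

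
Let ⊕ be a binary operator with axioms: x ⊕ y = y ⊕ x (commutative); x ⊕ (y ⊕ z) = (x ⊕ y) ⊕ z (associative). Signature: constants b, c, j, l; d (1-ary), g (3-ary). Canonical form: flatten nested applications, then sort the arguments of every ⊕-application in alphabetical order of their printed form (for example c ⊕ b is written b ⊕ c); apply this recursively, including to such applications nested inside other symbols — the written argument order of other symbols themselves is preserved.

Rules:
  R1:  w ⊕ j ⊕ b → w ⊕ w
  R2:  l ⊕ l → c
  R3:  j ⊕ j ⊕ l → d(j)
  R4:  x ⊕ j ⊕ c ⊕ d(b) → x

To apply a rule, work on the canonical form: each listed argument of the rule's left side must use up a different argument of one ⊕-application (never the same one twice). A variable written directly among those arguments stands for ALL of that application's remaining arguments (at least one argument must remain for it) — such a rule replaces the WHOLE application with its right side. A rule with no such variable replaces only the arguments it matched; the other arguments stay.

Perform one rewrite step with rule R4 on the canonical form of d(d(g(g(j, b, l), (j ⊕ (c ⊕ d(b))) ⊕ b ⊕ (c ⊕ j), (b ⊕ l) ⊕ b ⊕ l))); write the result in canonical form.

Answer: d(d(g(g(j, b, l), b ⊕ c ⊕ j, b ⊕ b ⊕ l ⊕ l)))

Derivation:
Canonical form:  d(d(g(g(j, b, l), b ⊕ c ⊕ c ⊕ d(b) ⊕ j ⊕ j, b ⊕ b ⊕ l ⊕ l)))
R4 matches:  uses c, d(b), j;  x := b ⊕ c ⊕ j
The variable takes the whole remainder — replace the entire application.
Result:  d(d(g(g(j, b, l), b ⊕ c ⊕ j, b ⊕ b ⊕ l ⊕ l)))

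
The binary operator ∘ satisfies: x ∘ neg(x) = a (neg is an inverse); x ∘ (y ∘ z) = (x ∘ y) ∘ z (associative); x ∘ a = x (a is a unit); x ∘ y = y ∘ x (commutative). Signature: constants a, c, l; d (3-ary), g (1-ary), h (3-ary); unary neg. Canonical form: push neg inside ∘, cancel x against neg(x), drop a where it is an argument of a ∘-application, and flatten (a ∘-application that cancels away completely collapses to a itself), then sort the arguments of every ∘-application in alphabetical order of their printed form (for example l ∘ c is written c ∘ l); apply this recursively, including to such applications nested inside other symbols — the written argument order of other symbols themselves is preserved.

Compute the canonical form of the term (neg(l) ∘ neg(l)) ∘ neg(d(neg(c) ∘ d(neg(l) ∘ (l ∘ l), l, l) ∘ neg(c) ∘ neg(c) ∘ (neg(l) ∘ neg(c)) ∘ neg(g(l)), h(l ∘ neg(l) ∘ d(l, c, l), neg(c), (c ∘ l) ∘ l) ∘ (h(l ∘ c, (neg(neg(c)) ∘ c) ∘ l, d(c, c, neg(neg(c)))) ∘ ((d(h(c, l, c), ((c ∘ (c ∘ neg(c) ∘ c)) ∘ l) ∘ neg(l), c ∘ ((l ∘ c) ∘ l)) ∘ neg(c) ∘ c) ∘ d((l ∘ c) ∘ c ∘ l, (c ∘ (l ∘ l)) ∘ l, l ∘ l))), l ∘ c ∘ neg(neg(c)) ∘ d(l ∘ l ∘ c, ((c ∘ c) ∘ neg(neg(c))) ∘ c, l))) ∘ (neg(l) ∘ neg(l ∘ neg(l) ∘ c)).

Push neg inside:  distribute neg over ∘ and collapse double neg
Collect terms:  neg(l) ∘ neg(l) ∘ neg(l) ∘ neg(d(d(l, l, l) ∘ neg(c) ∘ neg(c) ∘ neg(c) ∘ neg(c) ∘ neg(g(l)) ∘ neg(l), d(c ∘ c ∘ l ∘ l, c ∘ l ∘ l ∘ l, l ∘ l) ∘ d(h(c, l, c), c ∘ c, c ∘ c ∘ l ∘ l) ∘ h(c ∘ l, c ∘ c ∘ l, d(c, c, c)) ∘ h(d(l, c, l), neg(c), c ∘ l ∘ l), c ∘ c ∘ d(c ∘ l ∘ l, c ∘ c ∘ c ∘ c, l) ∘ l)) ∘ neg(c)
Sort arguments:  neg(c) ∘ neg(d(d(l, l, l) ∘ neg(c) ∘ neg(c) ∘ neg(c) ∘ neg(c) ∘ neg(g(l)) ∘ neg(l), d(c ∘ c ∘ l ∘ l, c ∘ l ∘ l ∘ l, l ∘ l) ∘ d(h(c, l, c), c ∘ c, c ∘ c ∘ l ∘ l) ∘ h(c ∘ l, c ∘ c ∘ l, d(c, c, c)) ∘ h(d(l, c, l), neg(c), c ∘ l ∘ l), c ∘ c ∘ d(c ∘ l ∘ l, c ∘ c ∘ c ∘ c, l) ∘ l)) ∘ neg(l) ∘ neg(l) ∘ neg(l)

Answer: neg(c) ∘ neg(d(d(l, l, l) ∘ neg(c) ∘ neg(c) ∘ neg(c) ∘ neg(c) ∘ neg(g(l)) ∘ neg(l), d(c ∘ c ∘ l ∘ l, c ∘ l ∘ l ∘ l, l ∘ l) ∘ d(h(c, l, c), c ∘ c, c ∘ c ∘ l ∘ l) ∘ h(c ∘ l, c ∘ c ∘ l, d(c, c, c)) ∘ h(d(l, c, l), neg(c), c ∘ l ∘ l), c ∘ c ∘ d(c ∘ l ∘ l, c ∘ c ∘ c ∘ c, l) ∘ l)) ∘ neg(l) ∘ neg(l) ∘ neg(l)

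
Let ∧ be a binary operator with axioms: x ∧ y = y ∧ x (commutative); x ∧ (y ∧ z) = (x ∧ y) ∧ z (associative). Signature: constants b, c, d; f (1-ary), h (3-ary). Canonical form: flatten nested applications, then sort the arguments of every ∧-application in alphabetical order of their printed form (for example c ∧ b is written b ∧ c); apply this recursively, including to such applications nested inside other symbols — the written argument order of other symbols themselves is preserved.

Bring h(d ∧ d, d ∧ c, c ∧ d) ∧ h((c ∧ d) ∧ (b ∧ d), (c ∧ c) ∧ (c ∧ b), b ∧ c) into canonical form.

Answer: h(b ∧ c ∧ d ∧ d, b ∧ c ∧ c ∧ c, b ∧ c) ∧ h(d ∧ d, c ∧ d, c ∧ d)

Derivation:
Inside:  h(d ∧ d, d ∧ c, c ∧ d)  →  h(d ∧ d, c ∧ d, c ∧ d)
Simplify inside:  h((c ∧ d) ∧ (b ∧ d), (c ∧ c) ∧ (c ∧ b), b ∧ c)  →  h(b ∧ c ∧ d ∧ d, b ∧ c ∧ c ∧ c, b ∧ c)
Order the arguments:  h(b ∧ c ∧ d ∧ d, b ∧ c ∧ c ∧ c, b ∧ c) ∧ h(d ∧ d, c ∧ d, c ∧ d)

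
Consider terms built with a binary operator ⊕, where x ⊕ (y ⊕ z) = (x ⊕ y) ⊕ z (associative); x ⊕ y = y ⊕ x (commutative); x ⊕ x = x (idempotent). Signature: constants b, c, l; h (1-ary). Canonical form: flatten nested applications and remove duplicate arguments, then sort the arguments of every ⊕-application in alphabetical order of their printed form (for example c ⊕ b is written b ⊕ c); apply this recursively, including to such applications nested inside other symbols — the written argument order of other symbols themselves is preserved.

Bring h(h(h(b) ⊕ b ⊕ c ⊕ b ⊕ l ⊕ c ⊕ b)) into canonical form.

Answer: h(h(b ⊕ c ⊕ h(b) ⊕ l))

Derivation:
Focus inside:  h(b) ⊕ b ⊕ c ⊕ b ⊕ l ⊕ c ⊕ b
Deduplicate:  drop duplicate b, c, b
Sort arguments:  b ⊕ c ⊕ h(b) ⊕ l
Reassemble:  h(h(b ⊕ c ⊕ h(b) ⊕ l))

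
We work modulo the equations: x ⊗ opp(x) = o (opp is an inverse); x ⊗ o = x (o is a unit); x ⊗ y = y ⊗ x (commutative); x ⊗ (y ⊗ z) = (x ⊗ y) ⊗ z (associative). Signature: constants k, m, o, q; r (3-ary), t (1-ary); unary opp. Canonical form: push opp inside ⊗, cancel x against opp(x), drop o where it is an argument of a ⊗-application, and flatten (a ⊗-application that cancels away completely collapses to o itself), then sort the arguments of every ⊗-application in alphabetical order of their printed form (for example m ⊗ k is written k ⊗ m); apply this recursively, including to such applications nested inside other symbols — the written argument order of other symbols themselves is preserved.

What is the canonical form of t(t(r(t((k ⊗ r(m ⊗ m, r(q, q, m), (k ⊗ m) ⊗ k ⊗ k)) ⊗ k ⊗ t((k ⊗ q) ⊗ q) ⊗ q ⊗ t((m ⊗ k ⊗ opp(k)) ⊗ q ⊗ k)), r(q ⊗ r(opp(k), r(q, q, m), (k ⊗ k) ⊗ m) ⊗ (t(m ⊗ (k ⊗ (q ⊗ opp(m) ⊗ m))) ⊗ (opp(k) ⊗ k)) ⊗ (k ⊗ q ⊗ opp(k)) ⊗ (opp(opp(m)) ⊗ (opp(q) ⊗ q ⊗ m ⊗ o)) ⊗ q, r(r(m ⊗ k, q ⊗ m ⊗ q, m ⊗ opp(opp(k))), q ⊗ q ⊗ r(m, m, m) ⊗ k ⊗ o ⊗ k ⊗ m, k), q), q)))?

Answer: t(t(r(t(k ⊗ k ⊗ q ⊗ r(m ⊗ m, r(q, q, m), k ⊗ k ⊗ k ⊗ m) ⊗ t(k ⊗ m ⊗ q) ⊗ t(k ⊗ q ⊗ q)), r(m ⊗ m ⊗ q ⊗ q ⊗ q ⊗ r(opp(k), r(q, q, m), k ⊗ k ⊗ m) ⊗ t(k ⊗ m ⊗ q), r(r(k ⊗ m, m ⊗ q ⊗ q, k ⊗ m), k ⊗ k ⊗ m ⊗ q ⊗ q ⊗ r(m, m, m), k), q), q)))

Derivation:
Descend into:  q ⊗ r(opp(k), r(q, q, m), (k ⊗ k) ⊗ m) ⊗ (t(m ⊗ (k ⊗ (q ⊗ opp(m) ⊗ m))) ⊗ (opp(k) ⊗ k)) ⊗ (k ⊗ q ⊗ opp(k)) ⊗ (opp(opp(m)) ⊗ (opp(q) ⊗ q ⊗ m ⊗ o)) ⊗ q
Push opp inside:  distribute opp over ⊗ and collapse double opp
Inverses cancel:  k cancels
Collect terms:  q ⊗ q ⊗ q ⊗ r(opp(k), r(q, q, m), k ⊗ k ⊗ m) ⊗ t(k ⊗ m ⊗ q) ⊗ m ⊗ m
Sort:  m ⊗ m ⊗ q ⊗ q ⊗ q ⊗ r(opp(k), r(q, q, m), k ⊗ k ⊗ m) ⊗ t(k ⊗ m ⊗ q)
Put back:  t(t(r(t(k ⊗ k ⊗ q ⊗ r(m ⊗ m, r(q, q, m), k ⊗ k ⊗ k ⊗ m) ⊗ t(k ⊗ m ⊗ q) ⊗ t(k ⊗ q ⊗ q)), r(m ⊗ m ⊗ q ⊗ q ⊗ q ⊗ r(opp(k), r(q, q, m), k ⊗ k ⊗ m) ⊗ t(k ⊗ m ⊗ q), r(r(k ⊗ m, m ⊗ q ⊗ q, k ⊗ m), k ⊗ k ⊗ m ⊗ q ⊗ q ⊗ r(m, m, m), k), q), q)))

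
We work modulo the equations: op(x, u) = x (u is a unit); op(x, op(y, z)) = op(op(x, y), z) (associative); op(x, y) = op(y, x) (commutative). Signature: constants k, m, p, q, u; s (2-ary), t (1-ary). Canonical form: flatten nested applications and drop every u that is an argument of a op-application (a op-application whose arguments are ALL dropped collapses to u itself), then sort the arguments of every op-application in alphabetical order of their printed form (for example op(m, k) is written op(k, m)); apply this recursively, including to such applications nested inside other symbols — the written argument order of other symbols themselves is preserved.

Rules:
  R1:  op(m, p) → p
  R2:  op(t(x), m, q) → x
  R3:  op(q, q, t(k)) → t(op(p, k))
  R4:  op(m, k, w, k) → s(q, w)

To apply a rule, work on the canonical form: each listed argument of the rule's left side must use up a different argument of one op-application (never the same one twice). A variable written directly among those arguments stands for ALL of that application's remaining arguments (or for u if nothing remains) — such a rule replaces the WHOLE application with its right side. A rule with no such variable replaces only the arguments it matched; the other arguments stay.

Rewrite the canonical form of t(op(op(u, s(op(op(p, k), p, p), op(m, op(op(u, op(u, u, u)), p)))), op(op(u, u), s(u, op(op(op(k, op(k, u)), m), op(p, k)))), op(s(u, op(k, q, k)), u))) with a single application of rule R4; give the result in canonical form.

Canonical form:  t(op(s(op(k, p, p, p), op(m, p)), s(u, op(k, k, k, m, p)), s(u, op(k, k, q))))
Apply R4:  consuming k, k, m;  w := op(k, p)
The variable takes the whole remainder — replace the entire application.
Result:  t(op(s(op(k, p, p, p), op(m, p)), s(u, op(k, k, q)), s(u, s(q, op(k, p)))))

Answer: t(op(s(op(k, p, p, p), op(m, p)), s(u, op(k, k, q)), s(u, s(q, op(k, p)))))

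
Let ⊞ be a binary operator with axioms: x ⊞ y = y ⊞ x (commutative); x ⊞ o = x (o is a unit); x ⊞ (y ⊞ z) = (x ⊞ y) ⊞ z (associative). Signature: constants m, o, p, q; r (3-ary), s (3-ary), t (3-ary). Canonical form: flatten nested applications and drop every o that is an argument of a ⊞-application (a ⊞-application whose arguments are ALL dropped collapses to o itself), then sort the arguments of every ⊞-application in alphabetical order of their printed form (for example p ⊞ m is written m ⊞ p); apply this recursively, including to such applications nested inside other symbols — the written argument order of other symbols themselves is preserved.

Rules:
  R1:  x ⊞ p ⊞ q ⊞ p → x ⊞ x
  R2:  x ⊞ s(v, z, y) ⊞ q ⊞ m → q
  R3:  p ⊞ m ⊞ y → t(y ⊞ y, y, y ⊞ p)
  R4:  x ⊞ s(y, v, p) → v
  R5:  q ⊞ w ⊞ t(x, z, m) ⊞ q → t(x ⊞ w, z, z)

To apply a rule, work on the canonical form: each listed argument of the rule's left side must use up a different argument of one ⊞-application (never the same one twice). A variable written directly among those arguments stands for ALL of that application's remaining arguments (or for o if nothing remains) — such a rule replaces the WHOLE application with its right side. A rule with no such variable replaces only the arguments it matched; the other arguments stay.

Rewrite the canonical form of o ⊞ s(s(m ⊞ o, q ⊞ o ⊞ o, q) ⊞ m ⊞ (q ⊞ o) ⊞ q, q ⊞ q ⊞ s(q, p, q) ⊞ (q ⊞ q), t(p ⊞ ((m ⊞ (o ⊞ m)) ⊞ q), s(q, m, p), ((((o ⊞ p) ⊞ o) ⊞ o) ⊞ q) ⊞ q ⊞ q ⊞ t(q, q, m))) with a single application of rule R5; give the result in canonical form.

Answer: s(m ⊞ q ⊞ q ⊞ s(m, q, q), q ⊞ q ⊞ q ⊞ q ⊞ s(q, p, q), t(m ⊞ m ⊞ p ⊞ q, s(q, m, p), t(p ⊞ q ⊞ q, q, q)))

Derivation:
Canonical form:  s(m ⊞ q ⊞ q ⊞ s(m, q, q), q ⊞ q ⊞ q ⊞ q ⊞ s(q, p, q), t(m ⊞ m ⊞ p ⊞ q, s(q, m, p), p ⊞ q ⊞ q ⊞ q ⊞ t(q, q, m)))
Apply R5:  consuming q, q, t(q, q, m);  w := p ⊞ q, x := q, z := q
The variable takes the whole remainder — replace the entire application.
Result:  s(m ⊞ q ⊞ q ⊞ s(m, q, q), q ⊞ q ⊞ q ⊞ q ⊞ s(q, p, q), t(m ⊞ m ⊞ p ⊞ q, s(q, m, p), t(p ⊞ q ⊞ q, q, q)))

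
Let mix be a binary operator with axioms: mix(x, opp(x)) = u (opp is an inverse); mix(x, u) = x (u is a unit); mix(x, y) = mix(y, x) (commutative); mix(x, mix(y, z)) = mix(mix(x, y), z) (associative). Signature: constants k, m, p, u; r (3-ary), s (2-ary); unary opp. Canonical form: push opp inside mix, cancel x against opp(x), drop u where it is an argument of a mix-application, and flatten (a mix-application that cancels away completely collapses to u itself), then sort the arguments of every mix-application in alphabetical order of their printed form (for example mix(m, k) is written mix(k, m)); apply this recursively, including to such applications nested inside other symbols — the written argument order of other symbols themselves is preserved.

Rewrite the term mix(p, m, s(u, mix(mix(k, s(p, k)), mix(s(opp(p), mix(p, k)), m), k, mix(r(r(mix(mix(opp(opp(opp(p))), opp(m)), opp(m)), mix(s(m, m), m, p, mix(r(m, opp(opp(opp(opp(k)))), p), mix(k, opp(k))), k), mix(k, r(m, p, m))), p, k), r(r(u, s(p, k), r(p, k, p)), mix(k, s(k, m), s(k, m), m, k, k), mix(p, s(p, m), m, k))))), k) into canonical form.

Answer: mix(k, m, p, s(u, mix(k, k, m, r(r(mix(opp(m), opp(m), opp(p)), mix(k, m, p, r(m, k, p), s(m, m)), mix(k, r(m, p, m))), p, k), r(r(u, s(p, k), r(p, k, p)), mix(k, k, k, m, s(k, m), s(k, m)), mix(k, m, p, s(p, m))), s(opp(p), mix(k, p)), s(p, k))))

Derivation:
Push opp inside:  distribute opp over mix and collapse double opp
Combine occurrences:  mix(p, m, s(u, mix(k, k, m, r(r(mix(opp(m), opp(m), opp(p)), mix(k, m, p, r(m, k, p), s(m, m)), mix(k, r(m, p, m))), p, k), r(r(u, s(p, k), r(p, k, p)), mix(k, k, k, m, s(k, m), s(k, m)), mix(k, m, p, s(p, m))), s(opp(p), mix(k, p)), s(p, k))), k)
Sort arguments:  mix(k, m, p, s(u, mix(k, k, m, r(r(mix(opp(m), opp(m), opp(p)), mix(k, m, p, r(m, k, p), s(m, m)), mix(k, r(m, p, m))), p, k), r(r(u, s(p, k), r(p, k, p)), mix(k, k, k, m, s(k, m), s(k, m)), mix(k, m, p, s(p, m))), s(opp(p), mix(k, p)), s(p, k))))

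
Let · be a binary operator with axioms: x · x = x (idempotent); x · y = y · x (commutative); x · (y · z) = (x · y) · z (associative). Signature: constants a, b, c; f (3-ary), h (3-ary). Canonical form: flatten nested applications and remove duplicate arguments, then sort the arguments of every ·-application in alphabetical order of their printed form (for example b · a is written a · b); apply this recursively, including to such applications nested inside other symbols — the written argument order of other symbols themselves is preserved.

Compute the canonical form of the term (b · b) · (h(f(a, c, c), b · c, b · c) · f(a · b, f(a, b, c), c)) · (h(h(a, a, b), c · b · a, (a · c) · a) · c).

Answer: b · c · f(a · b, f(a, b, c), c) · h(f(a, c, c), b · c, b · c) · h(h(a, a, b), a · b · c, a · c)

Derivation:
Merge nested applications:  b · b · h(f(a, c, c), b · c, b · c) · f(a · b, f(a, b, c), c) · h(h(a, a, b), c · b · a, (a · c) · a) · c
Canonicalize subterm:  h(h(a, a, b), c · b · a, (a · c) · a)  →  h(h(a, a, b), a · b · c, a · c)
Drop duplicates:  drop duplicate b
Sort:  b · c · f(a · b, f(a, b, c), c) · h(f(a, c, c), b · c, b · c) · h(h(a, a, b), a · b · c, a · c)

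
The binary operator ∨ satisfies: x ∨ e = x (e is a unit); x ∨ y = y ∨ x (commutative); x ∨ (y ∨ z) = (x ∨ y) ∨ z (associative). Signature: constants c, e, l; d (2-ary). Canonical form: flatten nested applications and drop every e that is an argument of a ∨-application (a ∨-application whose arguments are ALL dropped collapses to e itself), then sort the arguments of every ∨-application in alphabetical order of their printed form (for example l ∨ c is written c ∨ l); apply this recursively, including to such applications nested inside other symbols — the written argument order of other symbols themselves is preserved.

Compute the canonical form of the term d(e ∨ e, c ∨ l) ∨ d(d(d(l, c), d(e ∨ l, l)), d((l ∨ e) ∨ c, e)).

Inside:  d(e ∨ e, c ∨ l)  →  d(e, c ∨ l)
Simplify inside:  d(d(d(l, c), d(e ∨ l, l)), d((l ∨ e) ∨ c, e))  →  d(d(d(l, c), d(l, l)), d(c ∨ l, e))
Sort arguments:  d(d(d(l, c), d(l, l)), d(c ∨ l, e)) ∨ d(e, c ∨ l)

Answer: d(d(d(l, c), d(l, l)), d(c ∨ l, e)) ∨ d(e, c ∨ l)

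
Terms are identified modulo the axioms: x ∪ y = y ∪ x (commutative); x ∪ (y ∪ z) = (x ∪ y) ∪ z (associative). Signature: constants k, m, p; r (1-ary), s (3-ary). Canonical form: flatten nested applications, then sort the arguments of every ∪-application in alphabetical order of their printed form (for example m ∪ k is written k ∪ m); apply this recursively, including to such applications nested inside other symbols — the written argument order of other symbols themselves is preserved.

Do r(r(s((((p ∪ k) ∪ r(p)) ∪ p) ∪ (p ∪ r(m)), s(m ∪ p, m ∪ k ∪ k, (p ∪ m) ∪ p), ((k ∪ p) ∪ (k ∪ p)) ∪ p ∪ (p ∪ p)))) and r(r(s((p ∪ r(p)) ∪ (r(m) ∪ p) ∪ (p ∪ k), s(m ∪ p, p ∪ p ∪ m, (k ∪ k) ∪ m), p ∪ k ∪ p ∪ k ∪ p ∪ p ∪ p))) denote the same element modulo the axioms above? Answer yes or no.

Answer: no — r(r(s(k ∪ p ∪ p ∪ p ∪ r(m) ∪ r(p), s(m ∪ p, k ∪ k ∪ m, m ∪ p ∪ p), k ∪ k ∪ p ∪ p ∪ p ∪ p ∪ p))) vs r(r(s(k ∪ p ∪ p ∪ p ∪ r(m) ∪ r(p), s(m ∪ p, m ∪ p ∪ p, k ∪ k ∪ m), k ∪ k ∪ p ∪ p ∪ p ∪ p ∪ p)))

Derivation:
Left:  r(r(s((((p ∪ k) ∪ r(p)) ∪ p) ∪ (p ∪ r(m)), s(m ∪ p, m ∪ k ∪ k, (p ∪ m) ∪ p), ((k ∪ p) ∪ (k ∪ p)) ∪ p ∪ (p ∪ p))))
  Work inside:  (((p ∪ k) ∪ r(p)) ∪ p) ∪ (p ∪ r(m))
  Flatten:  p ∪ k ∪ r(p) ∪ p ∪ p ∪ r(m)
  Order the arguments:  k ∪ p ∪ p ∪ p ∪ r(m) ∪ r(p)
  Put back:  r(r(s(k ∪ p ∪ p ∪ p ∪ r(m) ∪ r(p), s(m ∪ p, k ∪ k ∪ m, m ∪ p ∪ p), k ∪ k ∪ p ∪ p ∪ p ∪ p ∪ p)))
Right:  r(r(s((p ∪ r(p)) ∪ (r(m) ∪ p) ∪ (p ∪ k), s(m ∪ p, p ∪ p ∪ m, (k ∪ k) ∪ m), p ∪ k ∪ p ∪ k ∪ p ∪ p ∪ p)))
  Focus inside:  (p ∪ r(p)) ∪ (r(m) ∪ p) ∪ (p ∪ k)
  Un-nest:  p ∪ r(p) ∪ r(m) ∪ p ∪ p ∪ k
  Sort:  k ∪ p ∪ p ∪ p ∪ r(m) ∪ r(p)
  Reassemble:  r(r(s(k ∪ p ∪ p ∪ p ∪ r(m) ∪ r(p), s(m ∪ p, m ∪ p ∪ p, k ∪ k ∪ m), k ∪ k ∪ p ∪ p ∪ p ∪ p ∪ p)))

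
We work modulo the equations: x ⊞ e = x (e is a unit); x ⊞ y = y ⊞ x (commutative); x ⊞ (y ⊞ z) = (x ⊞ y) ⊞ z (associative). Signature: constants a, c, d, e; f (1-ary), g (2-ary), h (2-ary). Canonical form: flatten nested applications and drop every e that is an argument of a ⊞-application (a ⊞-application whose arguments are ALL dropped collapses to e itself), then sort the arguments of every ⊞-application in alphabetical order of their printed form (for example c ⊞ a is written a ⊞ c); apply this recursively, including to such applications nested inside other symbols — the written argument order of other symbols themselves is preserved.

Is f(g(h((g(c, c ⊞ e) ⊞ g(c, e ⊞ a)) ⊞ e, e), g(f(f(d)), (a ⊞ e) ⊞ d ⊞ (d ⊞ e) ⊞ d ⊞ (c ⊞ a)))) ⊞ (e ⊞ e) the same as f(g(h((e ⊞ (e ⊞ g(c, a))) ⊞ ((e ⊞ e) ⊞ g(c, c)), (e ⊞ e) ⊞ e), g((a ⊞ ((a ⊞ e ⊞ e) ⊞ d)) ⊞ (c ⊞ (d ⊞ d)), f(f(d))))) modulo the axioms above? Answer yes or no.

Left:  f(g(h((g(c, c ⊞ e) ⊞ g(c, e ⊞ a)) ⊞ e, e), g(f(f(d)), (a ⊞ e) ⊞ d ⊞ (d ⊞ e) ⊞ d ⊞ (c ⊞ a)))) ⊞ (e ⊞ e)
  Merge nested applications:  f(g(h((g(c, c ⊞ e) ⊞ g(c, e ⊞ a)) ⊞ e, e), g(f(f(d)), (a ⊞ e) ⊞ d ⊞ (d ⊞ e) ⊞ d ⊞ (c ⊞ a)))) ⊞ e ⊞ e
  Inside:  f(g(h((g(c, c ⊞ e) ⊞ g(c, e ⊞ a)) ⊞ e, e), g(f(f(d)), (a ⊞ e) ⊞ d ⊞ (d ⊞ e) ⊞ d ⊞ (c ⊞ a))))  →  f(g(h(g(c, a) ⊞ g(c, c), e), g(f(f(d)), a ⊞ a ⊞ c ⊞ d ⊞ d ⊞ d)))
  Units out:  drop e (×2)
  Order the arguments:  f(g(h(g(c, a) ⊞ g(c, c), e), g(f(f(d)), a ⊞ a ⊞ c ⊞ d ⊞ d ⊞ d)))
Right:  f(g(h((e ⊞ (e ⊞ g(c, a))) ⊞ ((e ⊞ e) ⊞ g(c, c)), (e ⊞ e) ⊞ e), g((a ⊞ ((a ⊞ e ⊞ e) ⊞ d)) ⊞ (c ⊞ (d ⊞ d)), f(f(d)))))
  Work inside:  (e ⊞ (e ⊞ g(c, a))) ⊞ ((e ⊞ e) ⊞ g(c, c))
  Un-nest:  e ⊞ e ⊞ g(c, a) ⊞ e ⊞ e ⊞ g(c, c)
  Unit:  drop e (×4)
  Sort arguments:  g(c, a) ⊞ g(c, c)
  Put back:  f(g(h(g(c, a) ⊞ g(c, c), e), g(a ⊞ a ⊞ c ⊞ d ⊞ d ⊞ d, f(f(d)))))

Answer: no — f(g(h(g(c, a) ⊞ g(c, c), e), g(f(f(d)), a ⊞ a ⊞ c ⊞ d ⊞ d ⊞ d))) vs f(g(h(g(c, a) ⊞ g(c, c), e), g(a ⊞ a ⊞ c ⊞ d ⊞ d ⊞ d, f(f(d)))))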